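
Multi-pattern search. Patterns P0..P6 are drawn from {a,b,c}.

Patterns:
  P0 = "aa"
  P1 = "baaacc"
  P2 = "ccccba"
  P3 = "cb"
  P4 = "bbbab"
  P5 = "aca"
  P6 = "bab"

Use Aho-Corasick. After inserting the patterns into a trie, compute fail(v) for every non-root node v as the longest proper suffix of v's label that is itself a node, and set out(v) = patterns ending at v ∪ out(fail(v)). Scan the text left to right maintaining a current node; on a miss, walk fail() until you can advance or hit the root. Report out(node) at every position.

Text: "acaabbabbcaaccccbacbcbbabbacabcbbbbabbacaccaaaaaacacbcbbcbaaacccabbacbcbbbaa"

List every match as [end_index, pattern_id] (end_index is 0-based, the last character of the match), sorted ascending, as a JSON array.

Construct AC machine:
Trie nodes:
  n0 'ε': a→1 b→3 c→9
  n1 'a': a→2 c→20
  n2 'aa': ·  ←P0
  n3 'b': a→4 b→16
  n4 'ba': a→5 b→22
  n5 'baa': a→6
  n6 'baaa': c→7
  n7 'baaac': c→8
  n8 'baaacc': ·  ←P1
  n9 'c': b→15 c→10
  n10 'cc': c→11
  n11 'ccc': c→12
  n12 'cccc': b→13
  n13 'ccccb': a→14
  n14 'ccccba': ·  ←P2
  n15 'cb': ·  ←P3
  n16 'bb': b→17
  n17 'bbb': a→18
  n18 'bbba': b→19
  n19 'bbbab': ·  ←P4
  n20 'ac': a→21
  n21 'aca': ·  ←P5
  n22 'bab': ·  ←P6

BFS fail/out derivation:
  n1('a'): parent n0 fail=0; on 'a' 0 → fail=0;  out ∅∪∅=∅
  n3('b'): parent n0 fail=0; on 'b' 0 → fail=0;  out ∅∪∅=∅
  n9('c'): parent n0 fail=0; on 'c' 0 → fail=0;  out ∅∪∅=∅
  n2('aa'): parent n1 fail=0; on 'a' 0 → fail=1;  out {0}∪∅={0}
  n4('ba'): parent n3 fail=0; on 'a' 0 → fail=1;  out ∅∪∅=∅
  n10('cc'): parent n9 fail=0; on 'c' 0 → fail=9;  out ∅∪∅=∅
  n15('cb'): parent n9 fail=0; on 'b' 0 → fail=3;  out {3}∪∅={3}
  n16('bb'): parent n3 fail=0; on 'b' 0 → fail=3;  out ∅∪∅=∅
  n20('ac'): parent n1 fail=0; on 'c' 0 → fail=9;  out ∅∪∅=∅
  n5('baa'): parent n4 fail=1; on 'a' 1 → fail=2;  out ∅∪{0}={0}
  n11('ccc'): parent n10 fail=9; on 'c' 9 → fail=10;  out ∅∪∅=∅
  n17('bbb'): parent n16 fail=3; on 'b' 3 → fail=16;  out ∅∪∅=∅
  n21('aca'): parent n20 fail=9; on 'a' 9→0 → fail=1;  out {5}∪∅={5}
  n22('bab'): parent n4 fail=1; on 'b' 1→0 → fail=3;  out {6}∪∅={6}
  n6('baaa'): parent n5 fail=2; on 'a' 2→1 → fail=2;  out ∅∪{0}={0}
  n12('cccc'): parent n11 fail=10; on 'c' 10 → fail=11;  out ∅∪∅=∅
  n18('bbba'): parent n17 fail=16; on 'a' 16→3 → fail=4;  out ∅∪∅=∅
  n7('baaac'): parent n6 fail=2; on 'c' 2→1 → fail=20;  out ∅∪∅=∅
  n13('ccccb'): parent n12 fail=11; on 'b' 11→10→9 → fail=15;  out ∅∪{3}={3}
  n19('bbbab'): parent n18 fail=4; on 'b' 4 → fail=22;  out {4}∪{6}={4,6}
  n8('baaacc'): parent n7 fail=20; on 'c' 20→9 → fail=10;  out {1}∪∅={1}
  n14('ccccba'): parent n13 fail=15; on 'a' 15→3 → fail=4;  out {2}∪∅={2}

Scan:
[0] read 'a'  n0⇒n1
[1] read 'c'  n1⇒n20
[2] read 'a'  n20⇒n21  ** P5@[0:2]
[3] read 'a'  n21⇒n2 (via fail)  ** P0@[2:3]
[4] read 'b'  n2⇒n3 (via fail)
[5] read 'b'  n3⇒n16
[6] read 'a'  n16⇒n4 (via fail)
[7] read 'b'  n4⇒n22  ** P6@[5:7]
[8] read 'b'  n22⇒n16 (via fail)
[9] read 'c'  n16⇒n9 (via fail)
[10] read 'a'  n9⇒n1 (via fail)
[11] read 'a'  n1⇒n2  ** P0@[10:11]
[12] read 'c'  n2⇒n20 (via fail)
[13] read 'c'  n20⇒n10 (via fail)
[14] read 'c'  n10⇒n11
[15] read 'c'  n11⇒n12
[16] read 'b'  n12⇒n13  ** P3@[15:16]
[17] read 'a'  n13⇒n14  ** P2@[12:17]
[18] read 'c'  n14⇒n20 (via fail)
[19] read 'b'  n20⇒n15 (via fail)  ** P3@[18:19]
[20] read 'c'  n15⇒n9 (via fail)
[21] read 'b'  n9⇒n15  ** P3@[20:21]
[22] read 'b'  n15⇒n16 (via fail)
[23] read 'a'  n16⇒n4 (via fail)
[24] read 'b'  n4⇒n22  ** P6@[22:24]
[25] read 'b'  n22⇒n16 (via fail)
[26] read 'a'  n16⇒n4 (via fail)
[27] read 'c'  n4⇒n20 (via fail)
[28] read 'a'  n20⇒n21  ** P5@[26:28]
[29] read 'b'  n21⇒n3 (via fail)
[30] read 'c'  n3⇒n9 (via fail)
[31] read 'b'  n9⇒n15  ** P3@[30:31]
[32] read 'b'  n15⇒n16 (via fail)
[33] read 'b'  n16⇒n17
[34] read 'b'  n17⇒n17 (via fail)
[35] read 'a'  n17⇒n18
[36] read 'b'  n18⇒n19  ** P4@[32:36],P6@[34:36]
[37] read 'b'  n19⇒n16 (via fail)
[38] read 'a'  n16⇒n4 (via fail)
[39] read 'c'  n4⇒n20 (via fail)
[40] read 'a'  n20⇒n21  ** P5@[38:40]
[41] read 'c'  n21⇒n20 (via fail)
[42] read 'c'  n20⇒n10 (via fail)
[43] read 'a'  n10⇒n1 (via fail)
[44] read 'a'  n1⇒n2  ** P0@[43:44]
[45] read 'a'  n2⇒n2 (via fail)  ** P0@[44:45]
[46] read 'a'  n2⇒n2 (via fail)  ** P0@[45:46]
[47] read 'a'  n2⇒n2 (via fail)  ** P0@[46:47]
[48] read 'a'  n2⇒n2 (via fail)  ** P0@[47:48]
[49] read 'c'  n2⇒n20 (via fail)
[50] read 'a'  n20⇒n21  ** P5@[48:50]
[51] read 'c'  n21⇒n20 (via fail)
[52] read 'b'  n20⇒n15 (via fail)  ** P3@[51:52]
[53] read 'c'  n15⇒n9 (via fail)
[54] read 'b'  n9⇒n15  ** P3@[53:54]
[55] read 'b'  n15⇒n16 (via fail)
[56] read 'c'  n16⇒n9 (via fail)
[57] read 'b'  n9⇒n15  ** P3@[56:57]
[58] read 'a'  n15⇒n4 (via fail)
[59] read 'a'  n4⇒n5  ** P0@[58:59]
[60] read 'a'  n5⇒n6  ** P0@[59:60]
[61] read 'c'  n6⇒n7
[62] read 'c'  n7⇒n8  ** P1@[57:62]
[63] read 'c'  n8⇒n11 (via fail)
[64] read 'a'  n11⇒n1 (via fail)
[65] read 'b'  n1⇒n3 (via fail)
[66] read 'b'  n3⇒n16
[67] read 'a'  n16⇒n4 (via fail)
[68] read 'c'  n4⇒n20 (via fail)
[69] read 'b'  n20⇒n15 (via fail)  ** P3@[68:69]
[70] read 'c'  n15⇒n9 (via fail)
[71] read 'b'  n9⇒n15  ** P3@[70:71]
[72] read 'b'  n15⇒n16 (via fail)
[73] read 'b'  n16⇒n17
[74] read 'a'  n17⇒n18
[75] read 'a'  n18⇒n5 (via fail)  ** P0@[74:75]

Result: [[2,5],[3,0],[7,6],[11,0],[16,3],[17,2],[19,3],[21,3],[24,6],[28,5],[31,3],[36,4],[36,6],[40,5],[44,0],[45,0],[46,0],[47,0],[48,0],[50,5],[52,3],[54,3],[57,3],[59,0],[60,0],[62,1],[69,3],[71,3],[75,0]]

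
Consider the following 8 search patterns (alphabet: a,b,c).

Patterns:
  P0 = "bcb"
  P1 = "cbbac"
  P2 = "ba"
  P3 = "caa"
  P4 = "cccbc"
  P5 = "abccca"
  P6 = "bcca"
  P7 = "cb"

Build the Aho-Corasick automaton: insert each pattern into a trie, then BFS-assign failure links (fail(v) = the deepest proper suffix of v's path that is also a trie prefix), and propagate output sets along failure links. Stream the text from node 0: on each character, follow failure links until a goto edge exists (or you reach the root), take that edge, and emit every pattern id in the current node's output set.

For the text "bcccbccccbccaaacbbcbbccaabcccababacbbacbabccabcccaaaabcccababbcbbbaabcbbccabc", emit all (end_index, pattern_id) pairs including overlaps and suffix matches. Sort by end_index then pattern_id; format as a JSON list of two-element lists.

Construct AC machine:
Trie nodes:
  n0 'ε': a→16 b→1 c→4
  n1 'b': a→9 c→2
  n2 'bc': b→3 c→22
  n3 'bcb': ·  [P0 ends]
  n4 'c': a→10 b→5 c→12
  n5 'cb': b→6  [P7 ends]
  n6 'cbb': a→7
  n7 'cbba': c→8
  n8 'cbbac': ·  [P1 ends]
  n9 'ba': ·  [P2 ends]
  n10 'ca': a→11
  n11 'caa': ·  [P3 ends]
  n12 'cc': c→13
  n13 'ccc': b→14
  n14 'cccb': c→15
  n15 'cccbc': ·  [P4 ends]
  n16 'a': b→17
  n17 'ab': c→18
  n18 'abc': c→19
  n19 'abcc': c→20
  n20 'abccc': a→21
  n21 'abccca': ·  [P5 ends]
  n22 'bcc': a→23
  n23 'bcca': ·  [P6 ends]

Failure links (BFS by depth):
  fail(1) 'b': from fail(0)=0 chase 'b': 0 ⇒ 0;  out=∅∪out(0)=∅
  fail(4) 'c': from fail(0)=0 chase 'c': 0 ⇒ 0;  out=∅∪out(0)=∅
  fail(16) 'a': from fail(0)=0 chase 'a': 0 ⇒ 0;  out=∅∪out(0)=∅
  fail(2) 'bc': from fail(1)=0 chase 'c': 0 ⇒ 4;  out=∅∪out(4)=∅
  fail(5) 'cb': from fail(4)=0 chase 'b': 0 ⇒ 1;  out={7}∪out(1)={7}
  fail(9) 'ba': from fail(1)=0 chase 'a': 0 ⇒ 16;  out={2}∪out(16)={2}
  fail(10) 'ca': from fail(4)=0 chase 'a': 0 ⇒ 16;  out=∅∪out(16)=∅
  fail(12) 'cc': from fail(4)=0 chase 'c': 0 ⇒ 4;  out=∅∪out(4)=∅
  fail(17) 'ab': from fail(16)=0 chase 'b': 0 ⇒ 1;  out=∅∪out(1)=∅
  fail(3) 'bcb': from fail(2)=4 chase 'b': 4 ⇒ 5;  out={0}∪out(5)={0,7}
  fail(6) 'cbb': from fail(5)=1 chase 'b': 1→0 ⇒ 1;  out=∅∪out(1)=∅
  fail(11) 'caa': from fail(10)=16 chase 'a': 16→0 ⇒ 16;  out={3}∪out(16)={3}
  fail(13) 'ccc': from fail(12)=4 chase 'c': 4 ⇒ 12;  out=∅∪out(12)=∅
  fail(18) 'abc': from fail(17)=1 chase 'c': 1 ⇒ 2;  out=∅∪out(2)=∅
  fail(22) 'bcc': from fail(2)=4 chase 'c': 4 ⇒ 12;  out=∅∪out(12)=∅
  fail(7) 'cbba': from fail(6)=1 chase 'a': 1 ⇒ 9;  out=∅∪out(9)={2}
  fail(14) 'cccb': from fail(13)=12 chase 'b': 12→4 ⇒ 5;  out=∅∪out(5)={7}
  fail(19) 'abcc': from fail(18)=2 chase 'c': 2 ⇒ 22;  out=∅∪out(22)=∅
  fail(23) 'bcca': from fail(22)=12 chase 'a': 12→4 ⇒ 10;  out={6}∪out(10)={6}
  fail(8) 'cbbac': from fail(7)=9 chase 'c': 9→16→0 ⇒ 4;  out={1}∪out(4)={1}
  fail(15) 'cccbc': from fail(14)=5 chase 'c': 5→1 ⇒ 2;  out={4}∪out(2)={4}
  fail(20) 'abccc': from fail(19)=22 chase 'c': 22→12 ⇒ 13;  out=∅∪out(13)=∅
  fail(21) 'abccca': from fail(20)=13 chase 'a': 13→12→4 ⇒ 10;  out={5}∪out(10)={5}

Run:
i=0 'b': node 0→1
i=1 'c': node 1→2
i=2 'c': node 2→22
i=3 'c': node 22→13 ·f
i=4 'b': node 13→14  emit P7@[3:4]
i=5 'c': node 14→15  emit P4@[1:5]
i=6 'c': node 15→22 ·f
i=7 'c': node 22→13 ·f
i=8 'c': node 13→13 ·f
i=9 'b': node 13→14  emit P7@[8:9]
i=10 'c': node 14→15  emit P4@[6:10]
i=11 'c': node 15→22 ·f
i=12 'a': node 22→23  emit P6@[9:12]
i=13 'a': node 23→11 ·f  emit P3@[11:13]
i=14 'a': node 11→16 ·f
i=15 'c': node 16→4 ·f
i=16 'b': node 4→5  emit P7@[15:16]
i=17 'b': node 5→6
i=18 'c': node 6→2 ·f
i=19 'b': node 2→3  emit P0@[17:19],P7@[18:19]
i=20 'b': node 3→6 ·f
i=21 'c': node 6→2 ·f
i=22 'c': node 2→22
i=23 'a': node 22→23  emit P6@[20:23]
i=24 'a': node 23→11 ·f  emit P3@[22:24]
i=25 'b': node 11→17 ·f
i=26 'c': node 17→18
i=27 'c': node 18→19
i=28 'c': node 19→20
i=29 'a': node 20→21  emit P5@[24:29]
i=30 'b': node 21→17 ·f
i=31 'a': node 17→9 ·f  emit P2@[30:31]
i=32 'b': node 9→17 ·f
i=33 'a': node 17→9 ·f  emit P2@[32:33]
i=34 'c': node 9→4 ·f
i=35 'b': node 4→5  emit P7@[34:35]
i=36 'b': node 5→6
i=37 'a': node 6→7  emit P2@[36:37]
i=38 'c': node 7→8  emit P1@[34:38]
i=39 'b': node 8→5 ·f  emit P7@[38:39]
i=40 'a': node 5→9 ·f  emit P2@[39:40]
i=41 'b': node 9→17 ·f
i=42 'c': node 17→18
i=43 'c': node 18→19
i=44 'a': node 19→23 ·f  emit P6@[41:44]
i=45 'b': node 23→17 ·f
i=46 'c': node 17→18
i=47 'c': node 18→19
i=48 'c': node 19→20
i=49 'a': node 20→21  emit P5@[44:49]
i=50 'a': node 21→11 ·f  emit P3@[48:50]
i=51 'a': node 11→16 ·f
i=52 'a': node 16→16 ·f
i=53 'b': node 16→17
i=54 'c': node 17→18
i=55 'c': node 18→19
i=56 'c': node 19→20
i=57 'a': node 20→21  emit P5@[52:57]
i=58 'b': node 21→17 ·f
i=59 'a': node 17→9 ·f  emit P2@[58:59]
i=60 'b': node 9→17 ·f
i=61 'b': node 17→1 ·f
i=62 'c': node 1→2
i=63 'b': node 2→3  emit P0@[61:63],P7@[62:63]
i=64 'b': node 3→6 ·f
i=65 'b': node 6→1 ·f
i=66 'a': node 1→9  emit P2@[65:66]
i=67 'a': node 9→16 ·f
i=68 'b': node 16→17
i=69 'c': node 17→18
i=70 'b': node 18→3 ·f  emit P0@[68:70],P7@[69:70]
i=71 'b': node 3→6 ·f
i=72 'c': node 6→2 ·f
i=73 'c': node 2→22
i=74 'a': node 22→23  emit P6@[71:74]
i=75 'b': node 23→17 ·f
i=76 'c': node 17→18

Matches: [[4,7],[5,4],[9,7],[10,4],[12,6],[13,3],[16,7],[19,0],[19,7],[23,6],[24,3],[29,5],[31,2],[33,2],[35,7],[37,2],[38,1],[39,7],[40,2],[44,6],[49,5],[50,3],[57,5],[59,2],[63,0],[63,7],[66,2],[70,0],[70,7],[74,6]]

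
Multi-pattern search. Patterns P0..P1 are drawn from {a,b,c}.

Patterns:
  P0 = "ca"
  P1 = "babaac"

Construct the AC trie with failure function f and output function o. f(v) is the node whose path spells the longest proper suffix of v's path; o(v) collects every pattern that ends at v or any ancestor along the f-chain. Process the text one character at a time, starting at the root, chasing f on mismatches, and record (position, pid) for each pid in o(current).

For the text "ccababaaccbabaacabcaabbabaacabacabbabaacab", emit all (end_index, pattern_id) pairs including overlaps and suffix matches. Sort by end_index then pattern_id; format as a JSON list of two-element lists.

Construct AC machine:
Trie nodes:
  n0 'ε': b→3 c→1
  n1 'c': a→2
  n2 'ca': ·  [P0 ends]
  n3 'b': a→4
  n4 'ba': b→5
  n5 'bab': a→6
  n6 'baba': a→7
  n7 'babaa': c→8
  n8 'babaac': ·  [P1 ends]

Failure links (BFS by depth):
  fail(1) 'c': from fail(0)=0 chase 'c': 0 ⇒ 0;  out=∅∪out(0)=∅
  fail(3) 'b': from fail(0)=0 chase 'b': 0 ⇒ 0;  out=∅∪out(0)=∅
  fail(2) 'ca': from fail(1)=0 chase 'a': 0 ⇒ 0;  out={0}∪out(0)={0}
  fail(4) 'ba': from fail(3)=0 chase 'a': 0 ⇒ 0;  out=∅∪out(0)=∅
  fail(5) 'bab': from fail(4)=0 chase 'b': 0 ⇒ 3;  out=∅∪out(3)=∅
  fail(6) 'baba': from fail(5)=3 chase 'a': 3 ⇒ 4;  out=∅∪out(4)=∅
  fail(7) 'babaa': from fail(6)=4 chase 'a': 4→0 ⇒ 0;  out=∅∪out(0)=∅
  fail(8) 'babaac': from fail(7)=0 chase 'c': 0 ⇒ 1;  out={1}∪out(1)={1}

Scan:
pos 0 'c': at 1
pos 1 'c': at 1 ·f
pos 2 'a': at 2  → match P0@[1:2]
pos 3 'b': at 3 ·f
pos 4 'a': at 4
pos 5 'b': at 5
pos 6 'a': at 6
pos 7 'a': at 7
pos 8 'c': at 8  → match P1@[3:8]
pos 9 'c': at 1 ·f
pos 10 'b': at 3 ·f
pos 11 'a': at 4
pos 12 'b': at 5
pos 13 'a': at 6
pos 14 'a': at 7
pos 15 'c': at 8  → match P1@[10:15]
pos 16 'a': at 2 ·f  → match P0@[15:16]
pos 17 'b': at 3 ·f
pos 18 'c': at 1 ·f
pos 19 'a': at 2  → match P0@[18:19]
pos 20 'a': at 0 ·f
pos 21 'b': at 3
pos 22 'b': at 3 ·f
pos 23 'a': at 4
pos 24 'b': at 5
pos 25 'a': at 6
pos 26 'a': at 7
pos 27 'c': at 8  → match P1@[22:27]
pos 28 'a': at 2 ·f  → match P0@[27:28]
pos 29 'b': at 3 ·f
pos 30 'a': at 4
pos 31 'c': at 1 ·f
pos 32 'a': at 2  → match P0@[31:32]
pos 33 'b': at 3 ·f
pos 34 'b': at 3 ·f
pos 35 'a': at 4
pos 36 'b': at 5
pos 37 'a': at 6
pos 38 'a': at 7
pos 39 'c': at 8  → match P1@[34:39]
pos 40 'a': at 2 ·f  → match P0@[39:40]
pos 41 'b': at 3 ·f

All matches (sorted): [[2,0],[8,1],[15,1],[16,0],[19,0],[27,1],[28,0],[32,0],[39,1],[40,0]]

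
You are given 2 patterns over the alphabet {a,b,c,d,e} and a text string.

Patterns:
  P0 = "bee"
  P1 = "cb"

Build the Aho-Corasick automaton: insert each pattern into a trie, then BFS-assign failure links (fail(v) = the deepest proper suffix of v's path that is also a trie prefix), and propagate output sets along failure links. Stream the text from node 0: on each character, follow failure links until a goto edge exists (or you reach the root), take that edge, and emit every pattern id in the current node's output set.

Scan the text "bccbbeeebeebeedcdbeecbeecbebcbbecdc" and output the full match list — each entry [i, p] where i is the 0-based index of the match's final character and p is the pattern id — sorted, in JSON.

Construct AC machine:
Trie (insert patterns):
  0='ε' goto b→1 c→4
  1='b' goto e→2
  2='be' goto e→3
  3='bee' goto ·  [P0 ends]
  4='c' goto b→5
  5='cb' goto ·  [P1 ends]

BFS fail/out derivation:
  fail(1) 'b': from fail(0)=0 chase 'b': 0 ⇒ 0;  out=∅∪out(0)=∅
  fail(4) 'c': from fail(0)=0 chase 'c': 0 ⇒ 0;  out=∅∪out(0)=∅
  fail(2) 'be': from fail(1)=0 chase 'e': 0 ⇒ 0;  out=∅∪out(0)=∅
  fail(5) 'cb': from fail(4)=0 chase 'b': 0 ⇒ 1;  out={1}∪out(1)={1}
  fail(3) 'bee': from fail(2)=0 chase 'e': 0 ⇒ 0;  out={0}∪out(0)={0}

Run:
i=0 'b': node 0→1
i=1 'c': node 1→4 ·f
i=2 'c': node 4→4 ·f
i=3 'b': node 4→5  emit P1@[2:3]
i=4 'b': node 5→1 ·f
i=5 'e': node 1→2
i=6 'e': node 2→3  emit P0@[4:6]
i=7 'e': node 3→0 ·f
i=8 'b': node 0→1
i=9 'e': node 1→2
i=10 'e': node 2→3  emit P0@[8:10]
i=11 'b': node 3→1 ·f
i=12 'e': node 1→2
i=13 'e': node 2→3  emit P0@[11:13]
i=14 'd': node 3→0 ·f
i=15 'c': node 0→4
i=16 'd': node 4→0 ·f
i=17 'b': node 0→1
i=18 'e': node 1→2
i=19 'e': node 2→3  emit P0@[17:19]
i=20 'c': node 3→4 ·f
i=21 'b': node 4→5  emit P1@[20:21]
i=22 'e': node 5→2 ·f
i=23 'e': node 2→3  emit P0@[21:23]
i=24 'c': node 3→4 ·f
i=25 'b': node 4→5  emit P1@[24:25]
i=26 'e': node 5→2 ·f
i=27 'b': node 2→1 ·f
i=28 'c': node 1→4 ·f
i=29 'b': node 4→5  emit P1@[28:29]
i=30 'b': node 5→1 ·f
i=31 'e': node 1→2
i=32 'c': node 2→4 ·f
i=33 'd': node 4→0 ·f
i=34 'c': node 0→4

Result: [[3,1],[6,0],[10,0],[13,0],[19,0],[21,1],[23,0],[25,1],[29,1]]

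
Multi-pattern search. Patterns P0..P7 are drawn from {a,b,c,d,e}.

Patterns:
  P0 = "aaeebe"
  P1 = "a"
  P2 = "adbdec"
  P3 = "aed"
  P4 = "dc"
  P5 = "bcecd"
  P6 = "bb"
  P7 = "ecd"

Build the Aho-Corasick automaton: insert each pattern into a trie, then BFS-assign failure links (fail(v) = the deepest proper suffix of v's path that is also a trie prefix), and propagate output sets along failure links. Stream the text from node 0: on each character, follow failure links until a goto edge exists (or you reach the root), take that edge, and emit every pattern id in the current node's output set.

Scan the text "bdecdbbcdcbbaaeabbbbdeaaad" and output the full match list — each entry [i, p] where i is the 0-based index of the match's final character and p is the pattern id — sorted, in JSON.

Build automaton:
Trie nodes:
  n0 'ε': a→1 b→16 d→14 e→22
  n1 'a': a→2 d→7 e→12  [P1 ends]
  n2 'aa': e→3
  n3 'aae': e→4
  n4 'aaee': b→5
  n5 'aaeeb': e→6
  n6 'aaeebe': ·  [P0 ends]
  n7 'ad': b→8
  n8 'adb': d→9
  n9 'adbd': e→10
  n10 'adbde': c→11
  n11 'adbdec': ·  [P2 ends]
  n12 'ae': d→13
  n13 'aed': ·  [P3 ends]
  n14 'd': c→15
  n15 'dc': ·  [P4 ends]
  n16 'b': b→21 c→17
  n17 'bc': e→18
  n18 'bce': c→19
  n19 'bcec': d→20
  n20 'bcecd': ·  [P5 ends]
  n21 'bb': ·  [P6 ends]
  n22 'e': c→23
  n23 'ec': d→24
  n24 'ecd': ·  [P7 ends]

BFS fail/out derivation:
  fail(1) 'a': from fail(0)=0 chase 'a': 0 ⇒ 0;  out={1}∪out(0)={1}
  fail(14) 'd': from fail(0)=0 chase 'd': 0 ⇒ 0;  out=∅∪out(0)=∅
  fail(16) 'b': from fail(0)=0 chase 'b': 0 ⇒ 0;  out=∅∪out(0)=∅
  fail(22) 'e': from fail(0)=0 chase 'e': 0 ⇒ 0;  out=∅∪out(0)=∅
  fail(2) 'aa': from fail(1)=0 chase 'a': 0 ⇒ 1;  out=∅∪out(1)={1}
  fail(7) 'ad': from fail(1)=0 chase 'd': 0 ⇒ 14;  out=∅∪out(14)=∅
  fail(12) 'ae': from fail(1)=0 chase 'e': 0 ⇒ 22;  out=∅∪out(22)=∅
  fail(15) 'dc': from fail(14)=0 chase 'c': 0 ⇒ 0;  out={4}∪out(0)={4}
  fail(17) 'bc': from fail(16)=0 chase 'c': 0 ⇒ 0;  out=∅∪out(0)=∅
  fail(21) 'bb': from fail(16)=0 chase 'b': 0 ⇒ 16;  out={6}∪out(16)={6}
  fail(23) 'ec': from fail(22)=0 chase 'c': 0 ⇒ 0;  out=∅∪out(0)=∅
  fail(3) 'aae': from fail(2)=1 chase 'e': 1 ⇒ 12;  out=∅∪out(12)=∅
  fail(8) 'adb': from fail(7)=14 chase 'b': 14→0 ⇒ 16;  out=∅∪out(16)=∅
  fail(13) 'aed': from fail(12)=22 chase 'd': 22→0 ⇒ 14;  out={3}∪out(14)={3}
  fail(18) 'bce': from fail(17)=0 chase 'e': 0 ⇒ 22;  out=∅∪out(22)=∅
  fail(24) 'ecd': from fail(23)=0 chase 'd': 0 ⇒ 14;  out={7}∪out(14)={7}
  fail(4) 'aaee': from fail(3)=12 chase 'e': 12→22→0 ⇒ 22;  out=∅∪out(22)=∅
  fail(9) 'adbd': from fail(8)=16 chase 'd': 16→0 ⇒ 14;  out=∅∪out(14)=∅
  fail(19) 'bcec': from fail(18)=22 chase 'c': 22 ⇒ 23;  out=∅∪out(23)=∅
  fail(5) 'aaeeb': from fail(4)=22 chase 'b': 22→0 ⇒ 16;  out=∅∪out(16)=∅
  fail(10) 'adbde': from fail(9)=14 chase 'e': 14→0 ⇒ 22;  out=∅∪out(22)=∅
  fail(20) 'bcecd': from fail(19)=23 chase 'd': 23 ⇒ 24;  out={5}∪out(24)={5,7}
  fail(6) 'aaeebe': from fail(5)=16 chase 'e': 16→0 ⇒ 22;  out={0}∪out(22)={0}
  fail(11) 'adbdec': from fail(10)=22 chase 'c': 22 ⇒ 23;  out={2}∪out(23)={2}

Text stream:
[0] read 'b'  n0⇒n16
[1] read 'd'  n16⇒n14 (fail-walked)
[2] read 'e'  n14⇒n22 (fail-walked)
[3] read 'c'  n22⇒n23
[4] read 'd'  n23⇒n24  → match P7@[2:4]
[5] read 'b'  n24⇒n16 (fail-walked)
[6] read 'b'  n16⇒n21  → match P6@[5:6]
[7] read 'c'  n21⇒n17 (fail-walked)
[8] read 'd'  n17⇒n14 (fail-walked)
[9] read 'c'  n14⇒n15  → match P4@[8:9]
[10] read 'b'  n15⇒n16 (fail-walked)
[11] read 'b'  n16⇒n21  → match P6@[10:11]
[12] read 'a'  n21⇒n1 (fail-walked)  → match P1@[12:12]
[13] read 'a'  n1⇒n2  → match P1@[13:13]
[14] read 'e'  n2⇒n3
[15] read 'a'  n3⇒n1 (fail-walked)  → match P1@[15:15]
[16] read 'b'  n1⇒n16 (fail-walked)
[17] read 'b'  n16⇒n21  → match P6@[16:17]
[18] read 'b'  n21⇒n21 (fail-walked)  → match P6@[17:18]
[19] read 'b'  n21⇒n21 (fail-walked)  → match P6@[18:19]
[20] read 'd'  n21⇒n14 (fail-walked)
[21] read 'e'  n14⇒n22 (fail-walked)
[22] read 'a'  n22⇒n1 (fail-walked)  → match P1@[22:22]
[23] read 'a'  n1⇒n2  → match P1@[23:23]
[24] read 'a'  n2⇒n2 (fail-walked)  → match P1@[24:24]
[25] read 'd'  n2⇒n7 (fail-walked)

Result: [[4,7],[6,6],[9,4],[11,6],[12,1],[13,1],[15,1],[17,6],[18,6],[19,6],[22,1],[23,1],[24,1]]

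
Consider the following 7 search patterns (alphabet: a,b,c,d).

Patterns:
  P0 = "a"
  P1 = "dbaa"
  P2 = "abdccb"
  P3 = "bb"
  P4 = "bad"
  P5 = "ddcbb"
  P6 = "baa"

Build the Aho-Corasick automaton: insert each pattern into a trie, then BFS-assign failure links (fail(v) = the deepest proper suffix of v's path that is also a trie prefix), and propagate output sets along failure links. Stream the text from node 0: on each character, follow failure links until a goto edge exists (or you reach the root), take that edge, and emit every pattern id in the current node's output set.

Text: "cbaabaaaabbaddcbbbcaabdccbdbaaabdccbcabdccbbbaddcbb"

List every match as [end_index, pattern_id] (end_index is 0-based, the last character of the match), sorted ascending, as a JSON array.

Build:
Trie (insert patterns):
  0='ε' goto a→1 b→11 d→2
  1='a' goto b→6  ←P0
  2='d' goto b→3 d→15
  3='db' goto a→4
  4='dba' goto a→5
  5='dbaa' goto ·  ←P1
  6='ab' goto d→7
  7='abd' goto c→8
  8='abdc' goto c→9
  9='abdcc' goto b→10
  10='abdccb' goto ·  ←P2
  11='b' goto a→13 b→12
  12='bb' goto ·  ←P3
  13='ba' goto a→19 d→14
  14='bad' goto ·  ←P4
  15='dd' goto c→16
  16='ddc' goto b→17
  17='ddcb' goto b→18
  18='ddcbb' goto ·  ←P5
  19='baa' goto ·  ←P6

Failure links (BFS by depth):
  n1('a'): parent n0 fail=0; on 'a' 0 → fail=0;  out {0}∪∅={0}
  n2('d'): parent n0 fail=0; on 'd' 0 → fail=0;  out ∅∪∅=∅
  n11('b'): parent n0 fail=0; on 'b' 0 → fail=0;  out ∅∪∅=∅
  n3('db'): parent n2 fail=0; on 'b' 0 → fail=11;  out ∅∪∅=∅
  n6('ab'): parent n1 fail=0; on 'b' 0 → fail=11;  out ∅∪∅=∅
  n12('bb'): parent n11 fail=0; on 'b' 0 → fail=11;  out {3}∪∅={3}
  n13('ba'): parent n11 fail=0; on 'a' 0 → fail=1;  out ∅∪{0}={0}
  n15('dd'): parent n2 fail=0; on 'd' 0 → fail=2;  out ∅∪∅=∅
  n4('dba'): parent n3 fail=11; on 'a' 11 → fail=13;  out ∅∪{0}={0}
  n7('abd'): parent n6 fail=11; on 'd' 11→0 → fail=2;  out ∅∪∅=∅
  n14('bad'): parent n13 fail=1; on 'd' 1→0 → fail=2;  out {4}∪∅={4}
  n16('ddc'): parent n15 fail=2; on 'c' 2→0 → fail=0;  out ∅∪∅=∅
  n19('baa'): parent n13 fail=1; on 'a' 1→0 → fail=1;  out {6}∪{0}={0,6}
  n5('dbaa'): parent n4 fail=13; on 'a' 13 → fail=19;  out {1}∪{0,6}={0,1,6}
  n8('abdc'): parent n7 fail=2; on 'c' 2→0 → fail=0;  out ∅∪∅=∅
  n17('ddcb'): parent n16 fail=0; on 'b' 0 → fail=11;  out ∅∪∅=∅
  n9('abdcc'): parent n8 fail=0; on 'c' 0 → fail=0;  out ∅∪∅=∅
  n18('ddcbb'): parent n17 fail=11; on 'b' 11 → fail=12;  out {5}∪{3}={3,5}
  n10('abdccb'): parent n9 fail=0; on 'b' 0 → fail=11;  out {2}∪∅={2}

Run:
[0] read 'c'  n0⇒n0
[1] read 'b'  n0⇒n11
[2] read 'a'  n11⇒n13  ** P0@[2:2]
[3] read 'a'  n13⇒n19  ** P0@[3:3],P6@[1:3]
[4] read 'b'  n19⇒n6 ·f
[5] read 'a'  n6⇒n13 ·f  ** P0@[5:5]
[6] read 'a'  n13⇒n19  ** P0@[6:6],P6@[4:6]
[7] read 'a'  n19⇒n1 ·f  ** P0@[7:7]
[8] read 'a'  n1⇒n1 ·f  ** P0@[8:8]
[9] read 'b'  n1⇒n6
[10] read 'b'  n6⇒n12 ·f  ** P3@[9:10]
[11] read 'a'  n12⇒n13 ·f  ** P0@[11:11]
[12] read 'd'  n13⇒n14  ** P4@[10:12]
[13] read 'd'  n14⇒n15 ·f
[14] read 'c'  n15⇒n16
[15] read 'b'  n16⇒n17
[16] read 'b'  n17⇒n18  ** P3@[15:16],P5@[12:16]
[17] read 'b'  n18⇒n12 ·f  ** P3@[16:17]
[18] read 'c'  n12⇒n0 ·f
[19] read 'a'  n0⇒n1  ** P0@[19:19]
[20] read 'a'  n1⇒n1 ·f  ** P0@[20:20]
[21] read 'b'  n1⇒n6
[22] read 'd'  n6⇒n7
[23] read 'c'  n7⇒n8
[24] read 'c'  n8⇒n9
[25] read 'b'  n9⇒n10  ** P2@[20:25]
[26] read 'd'  n10⇒n2 ·f
[27] read 'b'  n2⇒n3
[28] read 'a'  n3⇒n4  ** P0@[28:28]
[29] read 'a'  n4⇒n5  ** P0@[29:29],P1@[26:29],P6@[27:29]
[30] read 'a'  n5⇒n1 ·f  ** P0@[30:30]
[31] read 'b'  n1⇒n6
[32] read 'd'  n6⇒n7
[33] read 'c'  n7⇒n8
[34] read 'c'  n8⇒n9
[35] read 'b'  n9⇒n10  ** P2@[30:35]
[36] read 'c'  n10⇒n0 ·f
[37] read 'a'  n0⇒n1  ** P0@[37:37]
[38] read 'b'  n1⇒n6
[39] read 'd'  n6⇒n7
[40] read 'c'  n7⇒n8
[41] read 'c'  n8⇒n9
[42] read 'b'  n9⇒n10  ** P2@[37:42]
[43] read 'b'  n10⇒n12 ·f  ** P3@[42:43]
[44] read 'b'  n12⇒n12 ·f  ** P3@[43:44]
[45] read 'a'  n12⇒n13 ·f  ** P0@[45:45]
[46] read 'd'  n13⇒n14  ** P4@[44:46]
[47] read 'd'  n14⇒n15 ·f
[48] read 'c'  n15⇒n16
[49] read 'b'  n16⇒n17
[50] read 'b'  n17⇒n18  ** P3@[49:50],P5@[46:50]

All matches (sorted): [[2,0],[3,0],[3,6],[5,0],[6,0],[6,6],[7,0],[8,0],[10,3],[11,0],[12,4],[16,3],[16,5],[17,3],[19,0],[20,0],[25,2],[28,0],[29,0],[29,1],[29,6],[30,0],[35,2],[37,0],[42,2],[43,3],[44,3],[45,0],[46,4],[50,3],[50,5]]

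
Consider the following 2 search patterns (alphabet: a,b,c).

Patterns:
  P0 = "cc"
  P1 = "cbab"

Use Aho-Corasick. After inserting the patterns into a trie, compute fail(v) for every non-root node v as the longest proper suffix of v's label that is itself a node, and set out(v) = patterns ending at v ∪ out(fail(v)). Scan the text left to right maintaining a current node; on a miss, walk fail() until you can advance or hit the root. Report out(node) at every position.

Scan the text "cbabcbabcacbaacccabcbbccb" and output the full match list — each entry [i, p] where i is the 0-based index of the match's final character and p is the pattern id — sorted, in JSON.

Build:
Trie (insert patterns):
  n0 'ε': c→1
  n1 'c': b→3 c→2
  n2 'cc': ·  ←P0
  n3 'cb': a→4
  n4 'cba': b→5
  n5 'cbab': ·  ←P1

BFS fail/out derivation:
  n1('c'): parent n0 fail=0; on 'c' 0 → fail=0;  out ∅∪∅=∅
  n2('cc'): parent n1 fail=0; on 'c' 0 → fail=1;  out {0}∪∅={0}
  n3('cb'): parent n1 fail=0; on 'b' 0 → fail=0;  out ∅∪∅=∅
  n4('cba'): parent n3 fail=0; on 'a' 0 → fail=0;  out ∅∪∅=∅
  n5('cbab'): parent n4 fail=0; on 'b' 0 → fail=0;  out {1}∪∅={1}

Text stream:
[0] read 'c'  n0⇒n1
[1] read 'b'  n1⇒n3
[2] read 'a'  n3⇒n4
[3] read 'b'  n4⇒n5  → match P1@[0:3]
[4] read 'c'  n5⇒n1 ·f
[5] read 'b'  n1⇒n3
[6] read 'a'  n3⇒n4
[7] read 'b'  n4⇒n5  → match P1@[4:7]
[8] read 'c'  n5⇒n1 ·f
[9] read 'a'  n1⇒n0 ·f
[10] read 'c'  n0⇒n1
[11] read 'b'  n1⇒n3
[12] read 'a'  n3⇒n4
[13] read 'a'  n4⇒n0 ·f
[14] read 'c'  n0⇒n1
[15] read 'c'  n1⇒n2  → match P0@[14:15]
[16] read 'c'  n2⇒n2 ·f  → match P0@[15:16]
[17] read 'a'  n2⇒n0 ·f
[18] read 'b'  n0⇒n0
[19] read 'c'  n0⇒n1
[20] read 'b'  n1⇒n3
[21] read 'b'  n3⇒n0 ·f
[22] read 'c'  n0⇒n1
[23] read 'c'  n1⇒n2  → match P0@[22:23]
[24] read 'b'  n2⇒n3 ·f

All matches (sorted): [[3,1],[7,1],[15,0],[16,0],[23,0]]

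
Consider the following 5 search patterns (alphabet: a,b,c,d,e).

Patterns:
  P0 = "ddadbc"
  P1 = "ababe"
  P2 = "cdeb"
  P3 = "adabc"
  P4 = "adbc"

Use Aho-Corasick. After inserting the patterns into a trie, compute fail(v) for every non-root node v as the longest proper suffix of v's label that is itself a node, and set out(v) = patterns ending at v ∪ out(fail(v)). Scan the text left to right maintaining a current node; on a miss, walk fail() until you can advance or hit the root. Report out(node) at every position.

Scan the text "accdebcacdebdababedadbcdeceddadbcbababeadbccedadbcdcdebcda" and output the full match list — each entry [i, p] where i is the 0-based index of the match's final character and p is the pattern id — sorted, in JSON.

Construct AC machine:
Trie (insert patterns):
  0='ε' goto a→7 c→12 d→1
  1='d' goto d→2
  2='dd' goto a→3
  3='dda' goto d→4
  4='ddad' goto b→5
  5='ddadb' goto c→6
  6='ddadbc' goto ·  ←P0
  7='a' goto b→8 d→16
  8='ab' goto a→9
  9='aba' goto b→10
  10='abab' goto e→11
  11='ababe' goto ·  ←P1
  12='c' goto d→13
  13='cd' goto e→14
  14='cde' goto b→15
  15='cdeb' goto ·  ←P2
  16='ad' goto a→17 b→20
  17='ada' goto b→18
  18='adab' goto c→19
  19='adabc' goto ·  ←P3
  20='adb' goto c→21
  21='adbc' goto ·  ←P4

Failure links (BFS by depth):
  fail(1) 'd': from fail(0)=0 chase 'd': 0 ⇒ 0;  out=∅∪out(0)=∅
  fail(7) 'a': from fail(0)=0 chase 'a': 0 ⇒ 0;  out=∅∪out(0)=∅
  fail(12) 'c': from fail(0)=0 chase 'c': 0 ⇒ 0;  out=∅∪out(0)=∅
  fail(2) 'dd': from fail(1)=0 chase 'd': 0 ⇒ 1;  out=∅∪out(1)=∅
  fail(8) 'ab': from fail(7)=0 chase 'b': 0 ⇒ 0;  out=∅∪out(0)=∅
  fail(13) 'cd': from fail(12)=0 chase 'd': 0 ⇒ 1;  out=∅∪out(1)=∅
  fail(16) 'ad': from fail(7)=0 chase 'd': 0 ⇒ 1;  out=∅∪out(1)=∅
  fail(3) 'dda': from fail(2)=1 chase 'a': 1→0 ⇒ 7;  out=∅∪out(7)=∅
  fail(9) 'aba': from fail(8)=0 chase 'a': 0 ⇒ 7;  out=∅∪out(7)=∅
  fail(14) 'cde': from fail(13)=1 chase 'e': 1→0 ⇒ 0;  out=∅∪out(0)=∅
  fail(17) 'ada': from fail(16)=1 chase 'a': 1→0 ⇒ 7;  out=∅∪out(7)=∅
  fail(20) 'adb': from fail(16)=1 chase 'b': 1→0 ⇒ 0;  out=∅∪out(0)=∅
  fail(4) 'ddad': from fail(3)=7 chase 'd': 7 ⇒ 16;  out=∅∪out(16)=∅
  fail(10) 'abab': from fail(9)=7 chase 'b': 7 ⇒ 8;  out=∅∪out(8)=∅
  fail(15) 'cdeb': from fail(14)=0 chase 'b': 0 ⇒ 0;  out={2}∪out(0)={2}
  fail(18) 'adab': from fail(17)=7 chase 'b': 7 ⇒ 8;  out=∅∪out(8)=∅
  fail(21) 'adbc': from fail(20)=0 chase 'c': 0 ⇒ 12;  out={4}∪out(12)={4}
  fail(5) 'ddadb': from fail(4)=16 chase 'b': 16 ⇒ 20;  out=∅∪out(20)=∅
  fail(11) 'ababe': from fail(10)=8 chase 'e': 8→0 ⇒ 0;  out={1}∪out(0)={1}
  fail(19) 'adabc': from fail(18)=8 chase 'c': 8→0 ⇒ 12;  out={3}∪out(12)={3}
  fail(6) 'ddadbc': from fail(5)=20 chase 'c': 20 ⇒ 21;  out={0}∪out(21)={0,4}

Run:
pos 0 'a': at 7
pos 1 'c': at 12 (via fail)
pos 2 'c': at 12 (via fail)
pos 3 'd': at 13
pos 4 'e': at 14
pos 5 'b': at 15  emit P2@[2:5]
pos 6 'c': at 12 (via fail)
pos 7 'a': at 7 (via fail)
pos 8 'c': at 12 (via fail)
pos 9 'd': at 13
pos 10 'e': at 14
pos 11 'b': at 15  emit P2@[8:11]
pos 12 'd': at 1 (via fail)
pos 13 'a': at 7 (via fail)
pos 14 'b': at 8
pos 15 'a': at 9
pos 16 'b': at 10
pos 17 'e': at 11  emit P1@[13:17]
pos 18 'd': at 1 (via fail)
pos 19 'a': at 7 (via fail)
pos 20 'd': at 16
pos 21 'b': at 20
pos 22 'c': at 21  emit P4@[19:22]
pos 23 'd': at 13 (via fail)
pos 24 'e': at 14
pos 25 'c': at 12 (via fail)
pos 26 'e': at 0 (via fail)
pos 27 'd': at 1
pos 28 'd': at 2
pos 29 'a': at 3
pos 30 'd': at 4
pos 31 'b': at 5
pos 32 'c': at 6  emit P0@[27:32],P4@[29:32]
pos 33 'b': at 0 (via fail)
pos 34 'a': at 7
pos 35 'b': at 8
pos 36 'a': at 9
pos 37 'b': at 10
pos 38 'e': at 11  emit P1@[34:38]
pos 39 'a': at 7 (via fail)
pos 40 'd': at 16
pos 41 'b': at 20
pos 42 'c': at 21  emit P4@[39:42]
pos 43 'c': at 12 (via fail)
pos 44 'e': at 0 (via fail)
pos 45 'd': at 1
pos 46 'a': at 7 (via fail)
pos 47 'd': at 16
pos 48 'b': at 20
pos 49 'c': at 21  emit P4@[46:49]
pos 50 'd': at 13 (via fail)
pos 51 'c': at 12 (via fail)
pos 52 'd': at 13
pos 53 'e': at 14
pos 54 'b': at 15  emit P2@[51:54]
pos 55 'c': at 12 (via fail)
pos 56 'd': at 13
pos 57 'a': at 7 (via fail)

All matches (sorted): [[5,2],[11,2],[17,1],[22,4],[32,0],[32,4],[38,1],[42,4],[49,4],[54,2]]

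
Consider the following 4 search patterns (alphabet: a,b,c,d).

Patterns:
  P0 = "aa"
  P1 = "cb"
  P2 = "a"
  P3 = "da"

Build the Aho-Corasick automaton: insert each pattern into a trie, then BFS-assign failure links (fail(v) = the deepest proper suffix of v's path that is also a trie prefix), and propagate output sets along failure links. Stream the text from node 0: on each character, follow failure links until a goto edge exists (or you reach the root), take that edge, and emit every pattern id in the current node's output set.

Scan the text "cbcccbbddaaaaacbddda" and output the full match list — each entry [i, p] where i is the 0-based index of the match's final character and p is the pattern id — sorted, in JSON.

Build:
Trie (insert patterns):
  n0 'ε': a→1 c→3 d→5
  n1 'a': a→2  ←P2
  n2 'aa': ·  ←P0
  n3 'c': b→4
  n4 'cb': ·  ←P1
  n5 'd': a→6
  n6 'da': ·  ←P3

Failure links (BFS by depth):
  n1('a'): parent n0 fail=0; on 'a' 0 → fail=0;  out {2}∪∅={2}
  n3('c'): parent n0 fail=0; on 'c' 0 → fail=0;  out ∅∪∅=∅
  n5('d'): parent n0 fail=0; on 'd' 0 → fail=0;  out ∅∪∅=∅
  n2('aa'): parent n1 fail=0; on 'a' 0 → fail=1;  out {0}∪{2}={0,2}
  n4('cb'): parent n3 fail=0; on 'b' 0 → fail=0;  out {1}∪∅={1}
  n6('da'): parent n5 fail=0; on 'a' 0 → fail=1;  out {3}∪{2}={2,3}

Scan:
pos 0 'c': at 3
pos 1 'b': at 4  ** P1@[0:1]
pos 2 'c': at 3 ·f
pos 3 'c': at 3 ·f
pos 4 'c': at 3 ·f
pos 5 'b': at 4  ** P1@[4:5]
pos 6 'b': at 0 ·f
pos 7 'd': at 5
pos 8 'd': at 5 ·f
pos 9 'a': at 6  ** P2@[9:9],P3@[8:9]
pos 10 'a': at 2 ·f  ** P0@[9:10],P2@[10:10]
pos 11 'a': at 2 ·f  ** P0@[10:11],P2@[11:11]
pos 12 'a': at 2 ·f  ** P0@[11:12],P2@[12:12]
pos 13 'a': at 2 ·f  ** P0@[12:13],P2@[13:13]
pos 14 'c': at 3 ·f
pos 15 'b': at 4  ** P1@[14:15]
pos 16 'd': at 5 ·f
pos 17 'd': at 5 ·f
pos 18 'd': at 5 ·f
pos 19 'a': at 6  ** P2@[19:19],P3@[18:19]

All matches (sorted): [[1,1],[5,1],[9,2],[9,3],[10,0],[10,2],[11,0],[11,2],[12,0],[12,2],[13,0],[13,2],[15,1],[19,2],[19,3]]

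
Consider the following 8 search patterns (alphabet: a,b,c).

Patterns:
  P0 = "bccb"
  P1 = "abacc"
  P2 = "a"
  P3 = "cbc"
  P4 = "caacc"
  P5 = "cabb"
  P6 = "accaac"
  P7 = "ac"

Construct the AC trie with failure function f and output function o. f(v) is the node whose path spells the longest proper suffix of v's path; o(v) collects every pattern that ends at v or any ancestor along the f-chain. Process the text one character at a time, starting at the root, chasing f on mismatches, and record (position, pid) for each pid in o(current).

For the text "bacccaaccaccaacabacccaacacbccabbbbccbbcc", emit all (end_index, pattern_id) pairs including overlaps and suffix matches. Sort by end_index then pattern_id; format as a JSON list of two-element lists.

Build:
Trie (insert patterns):
  0='ε' goto a→5 b→1 c→10
  1='b' goto c→2
  2='bc' goto c→3
  3='bcc' goto b→4
  4='bccb' goto ·  [P0 ends]
  5='a' goto b→6 c→19  [P2 ends]
  6='ab' goto a→7
  7='aba' goto c→8
  8='abac' goto c→9
  9='abacc' goto ·  [P1 ends]
  10='c' goto a→13 b→11
  11='cb' goto c→12
  12='cbc' goto ·  [P3 ends]
  13='ca' goto a→14 b→17
  14='caa' goto c→15
  15='caac' goto c→16
  16='caacc' goto ·  [P4 ends]
  17='cab' goto b→18
  18='cabb' goto ·  [P5 ends]
  19='ac' goto c→20  [P7 ends]
  20='acc' goto a→21
  21='acca' goto a→22
  22='accaa' goto c→23
  23='accaac' goto ·  [P6 ends]

Failure links (BFS by depth):
  n1('b'): parent n0 fail=0; on 'b' 0 → fail=0;  out ∅∪∅=∅
  n5('a'): parent n0 fail=0; on 'a' 0 → fail=0;  out {2}∪∅={2}
  n10('c'): parent n0 fail=0; on 'c' 0 → fail=0;  out ∅∪∅=∅
  n2('bc'): parent n1 fail=0; on 'c' 0 → fail=10;  out ∅∪∅=∅
  n6('ab'): parent n5 fail=0; on 'b' 0 → fail=1;  out ∅∪∅=∅
  n11('cb'): parent n10 fail=0; on 'b' 0 → fail=1;  out ∅∪∅=∅
  n13('ca'): parent n10 fail=0; on 'a' 0 → fail=5;  out ∅∪{2}={2}
  n19('ac'): parent n5 fail=0; on 'c' 0 → fail=10;  out {7}∪∅={7}
  n3('bcc'): parent n2 fail=10; on 'c' 10→0 → fail=10;  out ∅∪∅=∅
  n7('aba'): parent n6 fail=1; on 'a' 1→0 → fail=5;  out ∅∪{2}={2}
  n12('cbc'): parent n11 fail=1; on 'c' 1 → fail=2;  out {3}∪∅={3}
  n14('caa'): parent n13 fail=5; on 'a' 5→0 → fail=5;  out ∅∪{2}={2}
  n17('cab'): parent n13 fail=5; on 'b' 5 → fail=6;  out ∅∪∅=∅
  n20('acc'): parent n19 fail=10; on 'c' 10→0 → fail=10;  out ∅∪∅=∅
  n4('bccb'): parent n3 fail=10; on 'b' 10 → fail=11;  out {0}∪∅={0}
  n8('abac'): parent n7 fail=5; on 'c' 5 → fail=19;  out ∅∪{7}={7}
  n15('caac'): parent n14 fail=5; on 'c' 5 → fail=19;  out ∅∪{7}={7}
  n18('cabb'): parent n17 fail=6; on 'b' 6→1→0 → fail=1;  out {5}∪∅={5}
  n21('acca'): parent n20 fail=10; on 'a' 10 → fail=13;  out ∅∪{2}={2}
  n9('abacc'): parent n8 fail=19; on 'c' 19 → fail=20;  out {1}∪∅={1}
  n16('caacc'): parent n15 fail=19; on 'c' 19 → fail=20;  out {4}∪∅={4}
  n22('accaa'): parent n21 fail=13; on 'a' 13 → fail=14;  out ∅∪{2}={2}
  n23('accaac'): parent n22 fail=14; on 'c' 14 → fail=15;  out {6}∪{7}={6,7}

Run:
[0] read 'b'  n0⇒n1
[1] read 'a'  n1⇒n5 (via fail)  ** P2@[1:1]
[2] read 'c'  n5⇒n19  ** P7@[1:2]
[3] read 'c'  n19⇒n20
[4] read 'c'  n20⇒n10 (via fail)
[5] read 'a'  n10⇒n13  ** P2@[5:5]
[6] read 'a'  n13⇒n14  ** P2@[6:6]
[7] read 'c'  n14⇒n15  ** P7@[6:7]
[8] read 'c'  n15⇒n16  ** P4@[4:8]
[9] read 'a'  n16⇒n21 (via fail)  ** P2@[9:9]
[10] read 'c'  n21⇒n19 (via fail)  ** P7@[9:10]
[11] read 'c'  n19⇒n20
[12] read 'a'  n20⇒n21  ** P2@[12:12]
[13] read 'a'  n21⇒n22  ** P2@[13:13]
[14] read 'c'  n22⇒n23  ** P6@[9:14],P7@[13:14]
[15] read 'a'  n23⇒n13 (via fail)  ** P2@[15:15]
[16] read 'b'  n13⇒n17
[17] read 'a'  n17⇒n7 (via fail)  ** P2@[17:17]
[18] read 'c'  n7⇒n8  ** P7@[17:18]
[19] read 'c'  n8⇒n9  ** P1@[15:19]
[20] read 'c'  n9⇒n10 (via fail)
[21] read 'a'  n10⇒n13  ** P2@[21:21]
[22] read 'a'  n13⇒n14  ** P2@[22:22]
[23] read 'c'  n14⇒n15  ** P7@[22:23]
[24] read 'a'  n15⇒n13 (via fail)  ** P2@[24:24]
[25] read 'c'  n13⇒n19 (via fail)  ** P7@[24:25]
[26] read 'b'  n19⇒n11 (via fail)
[27] read 'c'  n11⇒n12  ** P3@[25:27]
[28] read 'c'  n12⇒n3 (via fail)
[29] read 'a'  n3⇒n13 (via fail)  ** P2@[29:29]
[30] read 'b'  n13⇒n17
[31] read 'b'  n17⇒n18  ** P5@[28:31]
[32] read 'b'  n18⇒n1 (via fail)
[33] read 'b'  n1⇒n1 (via fail)
[34] read 'c'  n1⇒n2
[35] read 'c'  n2⇒n3
[36] read 'b'  n3⇒n4  ** P0@[33:36]
[37] read 'b'  n4⇒n1 (via fail)
[38] read 'c'  n1⇒n2
[39] read 'c'  n2⇒n3

All matches (sorted): [[1,2],[2,7],[5,2],[6,2],[7,7],[8,4],[9,2],[10,7],[12,2],[13,2],[14,6],[14,7],[15,2],[17,2],[18,7],[19,1],[21,2],[22,2],[23,7],[24,2],[25,7],[27,3],[29,2],[31,5],[36,0]]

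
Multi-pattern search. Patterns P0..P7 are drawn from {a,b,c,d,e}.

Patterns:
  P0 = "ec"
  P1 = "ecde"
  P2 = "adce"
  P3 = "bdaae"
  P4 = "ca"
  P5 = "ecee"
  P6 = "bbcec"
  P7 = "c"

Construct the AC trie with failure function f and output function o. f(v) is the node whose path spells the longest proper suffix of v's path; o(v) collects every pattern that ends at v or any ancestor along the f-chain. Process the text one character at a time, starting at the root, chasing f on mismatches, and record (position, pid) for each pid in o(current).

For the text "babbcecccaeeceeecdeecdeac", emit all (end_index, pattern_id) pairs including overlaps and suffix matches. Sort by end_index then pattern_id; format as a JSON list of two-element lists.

Construct AC machine:
Trie nodes:
  n0 'ε': a→5 b→9 c→14 e→1
  n1 'e': c→2
  n2 'ec': d→3 e→16  ←P0
  n3 'ecd': e→4
  n4 'ecde': ·  ←P1
  n5 'a': d→6
  n6 'ad': c→7
  n7 'adc': e→8
  n8 'adce': ·  ←P2
  n9 'b': b→18 d→10
  n10 'bd': a→11
  n11 'bda': a→12
  n12 'bdaa': e→13
  n13 'bdaae': ·  ←P3
  n14 'c': a→15  ←P7
  n15 'ca': ·  ←P4
  n16 'ece': e→17
  n17 'ecee': ·  ←P5
  n18 'bb': c→19
  n19 'bbc': e→20
  n20 'bbce': c→21
  n21 'bbcec': ·  ←P6

Failure links (BFS by depth):
  n1('e'): parent n0 fail=0; on 'e' 0 → fail=0;  out ∅∪∅=∅
  n5('a'): parent n0 fail=0; on 'a' 0 → fail=0;  out ∅∪∅=∅
  n9('b'): parent n0 fail=0; on 'b' 0 → fail=0;  out ∅∪∅=∅
  n14('c'): parent n0 fail=0; on 'c' 0 → fail=0;  out {7}∪∅={7}
  n2('ec'): parent n1 fail=0; on 'c' 0 → fail=14;  out {0}∪{7}={0,7}
  n6('ad'): parent n5 fail=0; on 'd' 0 → fail=0;  out ∅∪∅=∅
  n10('bd'): parent n9 fail=0; on 'd' 0 → fail=0;  out ∅∪∅=∅
  n15('ca'): parent n14 fail=0; on 'a' 0 → fail=5;  out {4}∪∅={4}
  n18('bb'): parent n9 fail=0; on 'b' 0 → fail=9;  out ∅∪∅=∅
  n3('ecd'): parent n2 fail=14; on 'd' 14→0 → fail=0;  out ∅∪∅=∅
  n7('adc'): parent n6 fail=0; on 'c' 0 → fail=14;  out ∅∪{7}={7}
  n11('bda'): parent n10 fail=0; on 'a' 0 → fail=5;  out ∅∪∅=∅
  n16('ece'): parent n2 fail=14; on 'e' 14→0 → fail=1;  out ∅∪∅=∅
  n19('bbc'): parent n18 fail=9; on 'c' 9→0 → fail=14;  out ∅∪{7}={7}
  n4('ecde'): parent n3 fail=0; on 'e' 0 → fail=1;  out {1}∪∅={1}
  n8('adce'): parent n7 fail=14; on 'e' 14→0 → fail=1;  out {2}∪∅={2}
  n12('bdaa'): parent n11 fail=5; on 'a' 5→0 → fail=5;  out ∅∪∅=∅
  n17('ecee'): parent n16 fail=1; on 'e' 1→0 → fail=1;  out {5}∪∅={5}
  n20('bbce'): parent n19 fail=14; on 'e' 14→0 → fail=1;  out ∅∪∅=∅
  n13('bdaae'): parent n12 fail=5; on 'e' 5→0 → fail=1;  out {3}∪∅={3}
  n21('bbcec'): parent n20 fail=1; on 'c' 1 → fail=2;  out {6}∪{0,7}={0,6,7}

Scan:
[0] read 'b'  n0⇒n9
[1] read 'a'  n9⇒n5 (fail-walked)
[2] read 'b'  n5⇒n9 (fail-walked)
[3] read 'b'  n9⇒n18
[4] read 'c'  n18⇒n19  ** P7@[4:4]
[5] read 'e'  n19⇒n20
[6] read 'c'  n20⇒n21  ** P0@[5:6],P6@[2:6],P7@[6:6]
[7] read 'c'  n21⇒n14 (fail-walked)  ** P7@[7:7]
[8] read 'c'  n14⇒n14 (fail-walked)  ** P7@[8:8]
[9] read 'a'  n14⇒n15  ** P4@[8:9]
[10] read 'e'  n15⇒n1 (fail-walked)
[11] read 'e'  n1⇒n1 (fail-walked)
[12] read 'c'  n1⇒n2  ** P0@[11:12],P7@[12:12]
[13] read 'e'  n2⇒n16
[14] read 'e'  n16⇒n17  ** P5@[11:14]
[15] read 'e'  n17⇒n1 (fail-walked)
[16] read 'c'  n1⇒n2  ** P0@[15:16],P7@[16:16]
[17] read 'd'  n2⇒n3
[18] read 'e'  n3⇒n4  ** P1@[15:18]
[19] read 'e'  n4⇒n1 (fail-walked)
[20] read 'c'  n1⇒n2  ** P0@[19:20],P7@[20:20]
[21] read 'd'  n2⇒n3
[22] read 'e'  n3⇒n4  ** P1@[19:22]
[23] read 'a'  n4⇒n5 (fail-walked)
[24] read 'c'  n5⇒n14 (fail-walked)  ** P7@[24:24]

Matches: [[4,7],[6,0],[6,6],[6,7],[7,7],[8,7],[9,4],[12,0],[12,7],[14,5],[16,0],[16,7],[18,1],[20,0],[20,7],[22,1],[24,7]]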